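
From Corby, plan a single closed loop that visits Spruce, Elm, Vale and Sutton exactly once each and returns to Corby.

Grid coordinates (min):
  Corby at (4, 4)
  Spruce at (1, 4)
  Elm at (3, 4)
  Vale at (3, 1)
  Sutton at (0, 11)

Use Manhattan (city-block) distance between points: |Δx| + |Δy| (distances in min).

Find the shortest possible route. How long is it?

Minimum total distance: 28 min.

Corby-Spruce-Elm-Vale-Sutton-Corby: 3+2+3+13+11 = 32
Corby-Spruce-Elm-Sutton-Vale-Corby: 3+2+10+13+4 = 32
Corby-Spruce-Vale-Elm-Sutton-Corby: 3+5+3+10+11 = 32
Corby-Spruce-Vale-Sutton-Elm-Corby: 3+5+13+10+1 = 32
Corby-Spruce-Sutton-Elm-Vale-Corby: 3+8+10+3+4 = 28
Corby-Spruce-Sutton-Vale-Elm-Corby: 3+8+13+3+1 = 28
Corby-Elm-Spruce-Vale-Sutton-Corby: 1+2+5+13+11 = 32
Corby-Elm-Spruce-Sutton-Vale-Corby: 1+2+8+13+4 = 28
Corby-Elm-Vale-Spruce-Sutton-Corby: 1+3+5+8+11 = 28
Corby-Elm-Sutton-Spruce-Vale-Corby: 1+10+8+5+4 = 28
Corby-Vale-Spruce-Elm-Sutton-Corby: 4+5+2+10+11 = 32
Corby-Vale-Elm-Spruce-Sutton-Corby: 4+3+2+8+11 = 28
The minimum is 28.
One optimal route: Corby → Spruce → Sutton → Elm → Vale → Corby (or its reverse).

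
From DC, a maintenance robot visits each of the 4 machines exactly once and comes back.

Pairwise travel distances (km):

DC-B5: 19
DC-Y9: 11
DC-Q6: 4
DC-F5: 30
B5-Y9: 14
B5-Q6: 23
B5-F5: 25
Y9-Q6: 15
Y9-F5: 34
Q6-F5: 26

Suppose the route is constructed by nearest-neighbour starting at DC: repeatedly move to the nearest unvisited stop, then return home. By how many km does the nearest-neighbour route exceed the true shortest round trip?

8 km longer than the optimal tour.

From DC: Q6=4, Y9=11, B5=19, F5=30 → choose Q6 (4).
From Q6: Y9=15, B5=23, F5=26 → choose Y9 (15).
From Y9: B5=14, F5=34 → choose B5 (14).
From B5: F5=25 → choose F5 (25).
NN route DC → Q6 → Y9 → B5 → F5 → DC costs 88.
Optimal: DC → Y9 → B5 → F5 → Q6 → DC costs 80 (by enumerating all 12 distinct tours).
Excess = 88 − 80 = 8.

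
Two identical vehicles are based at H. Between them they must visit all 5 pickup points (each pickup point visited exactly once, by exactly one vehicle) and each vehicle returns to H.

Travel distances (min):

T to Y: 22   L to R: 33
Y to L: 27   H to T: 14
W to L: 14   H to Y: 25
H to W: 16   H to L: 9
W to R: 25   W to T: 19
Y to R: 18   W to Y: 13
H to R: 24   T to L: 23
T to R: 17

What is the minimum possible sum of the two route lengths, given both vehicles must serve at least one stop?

There are 2^4 − 1 = 15 ways to divide the 5 stops into two non-empty groups. For each, the best each vehicle can do is its own shortest tour through its group:
  {W} + {T, Y, L, R}: 32 + 85 = 117
  {T} + {W, Y, L, R}: 28 + 78 = 106
  {W, T} + {Y, L, R}: 49 + 78 = 127
  {Y} + {W, T, L, R}: 50 + 79 = 129
  {W, Y} + {T, L, R}: 54 + 73 = 127
  {T, Y} + {W, L, R}: 61 + 72 = 133
  … (15 splits in total)
  {L} + {W, T, Y, R}: 18 + 78 = 96  ← best
Best: vehicle 1 H → L → H = 18; vehicle 2 H → W → Y → R → T → H = 78; combined 96.

Minimum combined distance: 96 min.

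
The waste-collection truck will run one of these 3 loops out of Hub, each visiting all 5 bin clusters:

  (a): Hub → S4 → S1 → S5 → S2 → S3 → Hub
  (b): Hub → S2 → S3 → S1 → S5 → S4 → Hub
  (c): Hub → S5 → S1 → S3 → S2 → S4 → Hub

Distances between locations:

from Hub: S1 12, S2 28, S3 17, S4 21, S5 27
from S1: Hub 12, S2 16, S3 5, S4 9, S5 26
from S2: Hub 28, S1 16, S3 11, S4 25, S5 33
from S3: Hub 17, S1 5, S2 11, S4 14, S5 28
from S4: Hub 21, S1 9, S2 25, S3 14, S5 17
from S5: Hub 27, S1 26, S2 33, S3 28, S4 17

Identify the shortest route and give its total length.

Shortest is (b), total 108.

(a): 21 + 9 + 26 + 33 + 11 + 17 = 117
(b): 28 + 11 + 5 + 26 + 17 + 21 = 108
(c): 27 + 26 + 5 + 11 + 25 + 21 = 115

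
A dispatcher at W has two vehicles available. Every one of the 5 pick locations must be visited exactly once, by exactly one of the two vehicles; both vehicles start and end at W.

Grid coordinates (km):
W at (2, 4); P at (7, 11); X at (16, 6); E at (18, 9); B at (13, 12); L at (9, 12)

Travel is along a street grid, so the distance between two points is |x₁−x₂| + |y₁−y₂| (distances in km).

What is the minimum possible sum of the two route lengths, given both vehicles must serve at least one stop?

72 km — the smallest possible combined total.

Check every non-empty split of the stops between the two vehicles; for each half take its own optimal tour:
  {P} + {X, E, B, L}: 24 + 48 = 72
  {X} + {P, E, B, L}: 32 + 48 = 80
  {P, X} + {E, B, L}: 42 + 48 = 90
  {E} + {P, X, B, L}: 42 + 44 = 86
  {P, E} + {X, B, L}: 46 + 44 = 90
  {X, E} + {P, B, L}: 42 + 38 = 80
  … (15 splits in total)
Best: vehicle 1 W → P → W = 24; vehicle 2 W → X → E → B → L → W = 48; combined 72.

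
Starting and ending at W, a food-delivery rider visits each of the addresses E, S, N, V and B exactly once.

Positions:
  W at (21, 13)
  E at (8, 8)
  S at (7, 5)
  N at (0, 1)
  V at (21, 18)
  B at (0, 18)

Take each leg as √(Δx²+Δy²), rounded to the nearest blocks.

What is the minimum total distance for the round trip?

W → E → S → N → V → B → W: 14+3+8+27+21+22 = 95
W → E → S → N → B → V → W: 14+3+8+17+21+5 = 68
W → E → S → V → N → B → W: 14+3+19+27+17+22 = 102
W → E → S → V → B → N → W: 14+3+19+21+17+24 = 98
W → E → S → B → N → V → W: 14+3+15+17+27+5 = 81
W → E → S → B → V → N → W: 14+3+15+21+27+24 = 104
W → E → N → S → V → B → W: 14+11+8+19+21+22 = 95
W → E → N → S → B → V → W: 14+11+8+15+21+5 = 74
W → E → N → V → S → B → W: 14+11+27+19+15+22 = 108
W → E → N → V → B → S → W: 14+11+27+21+15+16 = 104
W → E → N → B → S → V → W: 14+11+17+15+19+5 = 81
W → E → N → B → V → S → W: 14+11+17+21+19+16 = 98
W → E → V → S → N → B → W: 14+16+19+8+17+22 = 96
W → E → V → S → B → N → W: 14+16+19+15+17+24 = 105
… (46 more)
The minimum is 68.
One optimal route: W → E → S → N → B → V → W (or its reverse).

68 blocks — the shortest possible round trip.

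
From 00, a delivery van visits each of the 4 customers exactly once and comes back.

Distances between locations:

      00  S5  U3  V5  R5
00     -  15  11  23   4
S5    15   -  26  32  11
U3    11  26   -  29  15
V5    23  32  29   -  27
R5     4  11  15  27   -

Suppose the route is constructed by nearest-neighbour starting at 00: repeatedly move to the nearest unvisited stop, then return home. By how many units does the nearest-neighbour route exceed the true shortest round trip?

00: R5=4, U3=11, S5=15, V5=23 ⇒ R5
R5: S5=11, U3=15, V5=27 ⇒ S5
S5: U3=26, V5=32 ⇒ U3
U3: V5=29 ⇒ V5
NN route 00 → R5 → S5 → U3 → V5 → 00 costs 93.
Optimal: 00 → U3 → V5 → S5 → R5 → 00 costs 87 (by enumerating all 12 distinct tours).
Excess = 93 − 87 = 6.

Excess over optimum: 6.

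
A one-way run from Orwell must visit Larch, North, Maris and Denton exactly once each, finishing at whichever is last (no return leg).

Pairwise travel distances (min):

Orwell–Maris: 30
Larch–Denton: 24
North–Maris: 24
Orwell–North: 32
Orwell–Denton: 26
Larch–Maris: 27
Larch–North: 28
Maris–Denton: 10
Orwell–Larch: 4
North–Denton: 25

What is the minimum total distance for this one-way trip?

There are 4! = 24 possible orderings.
Orwell - Larch - North - Maris - Denton: 4+28+24+10 = 66
Orwell - Larch - North - Denton - Maris: 4+28+25+10 = 67
Orwell - Larch - Maris - North - Denton: 4+27+24+25 = 80
Orwell - Larch - Maris - Denton - North: 4+27+10+25 = 66
Orwell - Larch - Denton - North - Maris: 4+24+25+24 = 77
Orwell - Larch - Denton - Maris - North: 4+24+10+24 = 62
Orwell - North - Larch - Maris - Denton: 32+28+27+10 = 97
Orwell - North - Larch - Denton - Maris: 32+28+24+10 = 94
Orwell - North - Maris - Larch - Denton: 32+24+27+24 = 107
Orwell - North - Maris - Denton - Larch: 32+24+10+24 = 90
Orwell - North - Denton - Larch - Maris: 32+25+24+27 = 108
Orwell - North - Denton - Maris - Larch: 32+25+10+27 = 94
Orwell - Maris - Larch - North - Denton: 30+27+28+25 = 110
Orwell - Maris - Larch - Denton - North: 30+27+24+25 = 106
… (10 more)
The minimum is 62.
One shortest path: Orwell → Larch → Denton → Maris → North.

Shortest open route: 62 min.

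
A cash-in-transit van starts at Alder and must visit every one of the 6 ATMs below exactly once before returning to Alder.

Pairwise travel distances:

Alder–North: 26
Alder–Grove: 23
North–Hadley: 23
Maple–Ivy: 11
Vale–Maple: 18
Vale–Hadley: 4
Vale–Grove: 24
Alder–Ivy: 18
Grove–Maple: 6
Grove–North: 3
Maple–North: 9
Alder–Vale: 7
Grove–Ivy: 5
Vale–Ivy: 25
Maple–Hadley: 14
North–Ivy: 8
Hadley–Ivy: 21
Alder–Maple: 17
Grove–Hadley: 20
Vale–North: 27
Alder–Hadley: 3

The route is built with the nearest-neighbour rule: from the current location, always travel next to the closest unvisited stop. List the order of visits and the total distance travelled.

At Alder the remaining stops are Hadley 3, Vale 7, Maple 17, Ivy 18, Grove 23, North 26; go to Hadley.
At Hadley the remaining stops are Vale 4, Maple 14, Grove 20, Ivy 21, North 23; go to Vale.
At Vale the remaining stops are Maple 18, Grove 24, Ivy 25, North 27; go to Maple.
At Maple the remaining stops are Grove 6, North 9, Ivy 11; go to Grove.
At Grove the remaining stops are North 3, Ivy 5; go to North.
At North the remaining stops are Ivy 8; go to Ivy.
Return Ivy→Alder: 18.
Total = 3 + 4 + 18 + 6 + 3 + 8 + 18 = 60.

Total distance 60 via the nearest-neighbour route Alder → Hadley → Vale → Maple → Grove → North → Ivy → Alder.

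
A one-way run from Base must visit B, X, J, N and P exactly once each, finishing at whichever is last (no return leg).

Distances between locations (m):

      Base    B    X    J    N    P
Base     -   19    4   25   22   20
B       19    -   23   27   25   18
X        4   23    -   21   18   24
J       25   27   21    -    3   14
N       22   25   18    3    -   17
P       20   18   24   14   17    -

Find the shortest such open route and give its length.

Minimum one-way distance = 57 m.

There are 5! = 120 possible orderings.
Base → B → X → J → N → P: 19+23+21+3+17 = 83
Base → B → X → J → P → N: 19+23+21+14+17 = 94
Base → B → X → N → J → P: 19+23+18+3+14 = 77
Base → B → X → N → P → J: 19+23+18+17+14 = 91
Base → B → X → P → J → N: 19+23+24+14+3 = 83
Base → B → X → P → N → J: 19+23+24+17+3 = 86
Base → B → J → X → N → P: 19+27+21+18+17 = 102
Base → B → J → X → P → N: 19+27+21+24+17 = 108
Base → B → J → N → X → P: 19+27+3+18+24 = 91
Base → B → J → N → P → X: 19+27+3+17+24 = 90
Base → B → J → P → X → N: 19+27+14+24+18 = 102
Base → B → J → P → N → X: 19+27+14+17+18 = 95
Base → B → N → X → J → P: 19+25+18+21+14 = 97
Base → B → N → X → P → J: 19+25+18+24+14 = 100
… (106 more)
Base → X → N → J → P → B: 4+18+3+14+18 = 57  ← best
The minimum is 57.
One shortest path: Base → X → N → J → P → B.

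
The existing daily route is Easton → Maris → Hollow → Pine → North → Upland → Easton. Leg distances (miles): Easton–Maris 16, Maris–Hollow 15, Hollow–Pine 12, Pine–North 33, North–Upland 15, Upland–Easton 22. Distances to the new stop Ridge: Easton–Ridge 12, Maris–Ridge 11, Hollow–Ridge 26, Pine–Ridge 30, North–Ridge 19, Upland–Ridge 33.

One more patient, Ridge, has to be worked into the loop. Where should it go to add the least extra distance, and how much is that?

Insertion cost between consecutive stops i–j is d(i,Ridge) + d(Ridge,j) − d(i,j):
  between Easton and Maris: 12 + 11 − 16 = 7
  between Maris and Hollow: 11 + 26 − 15 = 22
  between Hollow and Pine: 26 + 30 − 12 = 44
  between Pine and North: 30 + 19 − 33 = 16
  between North and Upland: 19 + 33 − 15 = 37
  between Upland and Easton: 33 + 12 − 22 = 23
Cheapest insertion is between Easton and Maris, adding 7.
New total = 113 + 7 = 120.

Minimum extra distance: 7 miles, inserting Ridge between Easton and Maris.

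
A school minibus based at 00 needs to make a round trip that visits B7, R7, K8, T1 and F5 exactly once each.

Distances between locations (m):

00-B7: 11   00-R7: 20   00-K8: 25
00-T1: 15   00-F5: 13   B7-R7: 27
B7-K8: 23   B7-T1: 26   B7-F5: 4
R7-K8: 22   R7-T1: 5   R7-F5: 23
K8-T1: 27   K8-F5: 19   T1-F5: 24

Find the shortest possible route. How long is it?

With 5 stops there are 5!/2 = 60 distinct round trips (a route and its reverse cost the same).
00-B7-R7-K8-T1-F5-00: 11+27+22+27+24+13 = 124
00-B7-R7-K8-F5-T1-00: 11+27+22+19+24+15 = 118
00-B7-R7-T1-K8-F5-00: 11+27+5+27+19+13 = 102
00-B7-R7-T1-F5-K8-00: 11+27+5+24+19+25 = 111
00-B7-R7-F5-K8-T1-00: 11+27+23+19+27+15 = 122
00-B7-R7-F5-T1-K8-00: 11+27+23+24+27+25 = 137
00-B7-K8-R7-T1-F5-00: 11+23+22+5+24+13 = 98
00-B7-K8-R7-F5-T1-00: 11+23+22+23+24+15 = 118
00-B7-K8-T1-R7-F5-00: 11+23+27+5+23+13 = 102
00-B7-K8-T1-F5-R7-00: 11+23+27+24+23+20 = 128
00-B7-K8-F5-R7-T1-00: 11+23+19+23+5+15 = 96
00-B7-K8-F5-T1-R7-00: 11+23+19+24+5+20 = 102
00-B7-T1-R7-K8-F5-00: 11+26+5+22+19+13 = 96
00-B7-T1-R7-F5-K8-00: 11+26+5+23+19+25 = 109
… (46 more)
00-B7-F5-K8-R7-T1-00: 11+4+19+22+5+15 = 76  ← best
The minimum is 76.
One optimal route: 00 → B7 → F5 → K8 → R7 → T1 → 00 (or its reverse).

76 m — the shortest possible round trip.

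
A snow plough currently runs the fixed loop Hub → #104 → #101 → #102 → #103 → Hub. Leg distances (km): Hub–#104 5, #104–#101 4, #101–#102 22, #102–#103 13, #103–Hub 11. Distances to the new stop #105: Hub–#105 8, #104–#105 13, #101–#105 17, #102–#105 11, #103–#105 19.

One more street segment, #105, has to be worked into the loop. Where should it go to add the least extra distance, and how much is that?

Insertion cost between consecutive stops i–j is d(i,#105) + d(#105,j) − d(i,j):
  between Hub and #104: 8 + 13 − 5 = 16
  between #104 and #101: 13 + 17 − 4 = 26
  between #101 and #102: 17 + 11 − 22 = 6
  between #102 and #103: 11 + 19 − 13 = 17
  between #103 and Hub: 19 + 8 − 11 = 16
Cheapest insertion is between #101 and #102, adding 6.
New total = 55 + 6 = 61.

+6 km — insert #105 between #101 and #102.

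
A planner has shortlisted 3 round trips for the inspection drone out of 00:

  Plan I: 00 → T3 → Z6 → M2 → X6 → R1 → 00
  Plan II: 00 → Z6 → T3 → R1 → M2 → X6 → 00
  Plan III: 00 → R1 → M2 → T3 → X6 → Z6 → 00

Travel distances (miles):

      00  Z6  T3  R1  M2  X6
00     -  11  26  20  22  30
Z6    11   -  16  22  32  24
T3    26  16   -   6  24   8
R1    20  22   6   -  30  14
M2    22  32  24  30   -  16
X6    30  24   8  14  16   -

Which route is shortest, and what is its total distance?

Shortest is Plan II, total 109 miles.

Plan I: 26 + 16 + 32 + 16 + 14 + 20 = 124
Plan II: 11 + 16 + 6 + 30 + 16 + 30 = 109
Plan III: 20 + 30 + 24 + 8 + 24 + 11 = 117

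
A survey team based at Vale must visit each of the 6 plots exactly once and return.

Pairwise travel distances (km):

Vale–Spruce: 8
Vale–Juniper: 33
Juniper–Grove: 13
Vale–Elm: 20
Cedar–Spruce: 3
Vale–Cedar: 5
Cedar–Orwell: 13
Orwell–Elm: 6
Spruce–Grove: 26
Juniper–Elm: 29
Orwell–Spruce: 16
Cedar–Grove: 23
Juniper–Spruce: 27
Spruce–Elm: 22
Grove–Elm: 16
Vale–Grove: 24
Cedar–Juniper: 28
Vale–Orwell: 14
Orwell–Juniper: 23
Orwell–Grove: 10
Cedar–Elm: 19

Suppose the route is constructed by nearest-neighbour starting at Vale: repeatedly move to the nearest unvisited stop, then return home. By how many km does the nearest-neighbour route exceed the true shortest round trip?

The nearest-neighbour route is 8 km longer than optimal.

From Vale: Cedar=5, Spruce=8, Orwell=14, Elm=20, Grove=24, Juniper=33 → choose Cedar (5).
From Cedar: Spruce=3, Orwell=13, Elm=19, Grove=23, Juniper=28 → choose Spruce (3).
From Spruce: Orwell=16, Elm=22, Grove=26, Juniper=27 → choose Orwell (16).
From Orwell: Elm=6, Grove=10, Juniper=23 → choose Elm (6).
From Elm: Grove=16, Juniper=29 → choose Grove (16).
From Grove: Juniper=13 → choose Juniper (13).
NN route Vale → Cedar → Spruce → Orwell → Elm → Grove → Juniper → Vale costs 92.
Optimal: Vale → Cedar → Spruce → Juniper → Grove → Orwell → Elm → Vale costs 84 (by enumerating all 360 distinct tours).
Excess = 92 − 84 = 8.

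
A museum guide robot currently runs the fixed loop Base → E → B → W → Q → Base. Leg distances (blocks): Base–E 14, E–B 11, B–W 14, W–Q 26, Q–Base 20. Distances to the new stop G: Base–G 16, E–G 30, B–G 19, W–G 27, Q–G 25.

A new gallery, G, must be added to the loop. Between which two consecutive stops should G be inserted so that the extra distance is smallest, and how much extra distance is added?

Minimum extra distance: 21 blocks, inserting G between Q and Base.

Insertion cost between consecutive stops i–j is d(i,G) + d(G,j) − d(i,j):
  between Base and E: 16 + 30 − 14 = 32
  between E and B: 30 + 19 − 11 = 38
  between B and W: 19 + 27 − 14 = 32
  between W and Q: 27 + 25 − 26 = 26
  between Q and Base: 25 + 16 − 20 = 21
Cheapest insertion is between Q and Base, adding 21.
New total = 85 + 21 = 106.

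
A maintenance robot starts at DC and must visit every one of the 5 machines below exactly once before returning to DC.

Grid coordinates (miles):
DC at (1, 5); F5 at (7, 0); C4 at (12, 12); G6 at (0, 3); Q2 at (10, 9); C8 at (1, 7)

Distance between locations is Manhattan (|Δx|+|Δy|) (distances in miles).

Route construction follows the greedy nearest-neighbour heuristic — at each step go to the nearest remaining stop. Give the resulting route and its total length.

From DC: distances to unvisited — C8=2, G6=3, F5=11, Q2=13, C4=18. Nearest is C8 (2).
From C8: distances to unvisited — G6=5, Q2=11, F5=13, C4=16. Nearest is G6 (5).
From G6: distances to unvisited — F5=10, Q2=16, C4=21. Nearest is F5 (10).
From F5: distances to unvisited — Q2=12, C4=17. Nearest is Q2 (12).
From Q2: distances to unvisited — C4=5. Nearest is C4 (5).
Return C4→DC: 18.
Total = 2 + 5 + 10 + 12 + 5 + 18 = 52.

52 miles along DC → C8 → G6 → F5 → Q2 → C4 → DC.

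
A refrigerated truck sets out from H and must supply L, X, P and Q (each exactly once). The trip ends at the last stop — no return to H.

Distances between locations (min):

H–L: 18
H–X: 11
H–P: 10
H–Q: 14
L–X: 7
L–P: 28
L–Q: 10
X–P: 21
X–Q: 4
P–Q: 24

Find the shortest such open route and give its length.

45 min — the minimum one-way total.

There are 4! = 24 possible orderings.
H→L→X→P→Q: 18+7+21+24 = 70
H→L→X→Q→P: 18+7+4+24 = 53
H→L→P→X→Q: 18+28+21+4 = 71
H→L→P→Q→X: 18+28+24+4 = 74
H→L→Q→X→P: 18+10+4+21 = 53
H→L→Q→P→X: 18+10+24+21 = 73
H→X→L→P→Q: 11+7+28+24 = 70
H→X→L→Q→P: 11+7+10+24 = 52
H→X→P→L→Q: 11+21+28+10 = 70
H→X→P→Q→L: 11+21+24+10 = 66
H→X→Q→L→P: 11+4+10+28 = 53
H→X→Q→P→L: 11+4+24+28 = 67
H→P→L→X→Q: 10+28+7+4 = 49
H→P→L→Q→X: 10+28+10+4 = 52
… (10 more)
H→P→X→Q→L: 10+21+4+10 = 45  ← best
The minimum is 45.
One shortest path: H → P → X → Q → L.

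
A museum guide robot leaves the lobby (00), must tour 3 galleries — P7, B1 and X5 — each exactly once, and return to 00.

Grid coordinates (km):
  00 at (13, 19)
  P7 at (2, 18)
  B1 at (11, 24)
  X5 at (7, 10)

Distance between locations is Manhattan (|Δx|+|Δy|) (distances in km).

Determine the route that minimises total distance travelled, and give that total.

Shortest round trip = 50 km.

00-P7-B1-X5-00: 12+15+18+15 = 60
00-P7-X5-B1-00: 12+13+18+7 = 50
00-B1-P7-X5-00: 7+15+13+15 = 50
The minimum is 50.
One optimal route: 00 → P7 → X5 → B1 → 00 (or its reverse).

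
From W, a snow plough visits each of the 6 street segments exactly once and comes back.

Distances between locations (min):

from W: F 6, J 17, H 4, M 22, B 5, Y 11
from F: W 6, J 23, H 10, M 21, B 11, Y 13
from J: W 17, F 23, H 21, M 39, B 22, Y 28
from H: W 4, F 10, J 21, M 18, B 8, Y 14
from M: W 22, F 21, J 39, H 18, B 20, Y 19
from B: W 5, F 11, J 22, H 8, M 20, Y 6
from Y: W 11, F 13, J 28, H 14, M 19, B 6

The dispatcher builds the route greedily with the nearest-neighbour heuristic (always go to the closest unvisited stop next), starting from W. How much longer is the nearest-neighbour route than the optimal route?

10 min longer than the optimal tour.

W: H=4, B=5, F=6, Y=11, J=17, M=22 ⇒ H
H: B=8, F=10, Y=14, M=18, J=21 ⇒ B
B: Y=6, F=11, M=20, J=22 ⇒ Y
Y: F=13, M=19, J=28 ⇒ F
F: M=21, J=23 ⇒ M
M: J=39 ⇒ J
NN route W → H → B → Y → F → M → J → W costs 108.
Optimal: W → F → J → H → M → Y → B → W costs 98 (by enumerating all 360 distinct tours).
Excess = 108 − 98 = 10.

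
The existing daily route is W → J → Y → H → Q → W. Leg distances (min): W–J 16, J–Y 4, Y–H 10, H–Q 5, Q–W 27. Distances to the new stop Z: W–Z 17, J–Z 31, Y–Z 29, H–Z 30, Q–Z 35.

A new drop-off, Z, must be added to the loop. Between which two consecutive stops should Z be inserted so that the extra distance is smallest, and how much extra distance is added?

Adding 25 min by placing Z on the Q–W leg.

Insertion cost between consecutive stops i–j is d(i,Z) + d(Z,j) − d(i,j):
  between W and J: 17 + 31 − 16 = 32
  between J and Y: 31 + 29 − 4 = 56
  between Y and H: 29 + 30 − 10 = 49
  between H and Q: 30 + 35 − 5 = 60
  between Q and W: 35 + 17 − 27 = 25
Cheapest insertion is between Q and W, adding 25.
New total = 62 + 25 = 87.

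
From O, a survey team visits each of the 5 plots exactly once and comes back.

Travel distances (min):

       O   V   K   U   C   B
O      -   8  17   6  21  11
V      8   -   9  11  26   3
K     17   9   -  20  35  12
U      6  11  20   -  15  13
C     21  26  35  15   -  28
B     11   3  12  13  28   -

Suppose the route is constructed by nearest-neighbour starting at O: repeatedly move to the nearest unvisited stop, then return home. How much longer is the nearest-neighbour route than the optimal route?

From O: U=6, V=8, B=11, K=17, C=21 → choose U (6).
From U: V=11, B=13, C=15, K=20 → choose V (11).
From V: B=3, K=9, C=26 → choose B (3).
From B: K=12, C=28 → choose K (12).
From K: C=35 → choose C (35).
NN route O → U → V → B → K → C → O costs 88.
Optimal: O → V → K → B → U → C → O costs 78 (by enumerating all 60 distinct tours).
Excess = 88 − 78 = 10.

10 min longer than the optimal tour.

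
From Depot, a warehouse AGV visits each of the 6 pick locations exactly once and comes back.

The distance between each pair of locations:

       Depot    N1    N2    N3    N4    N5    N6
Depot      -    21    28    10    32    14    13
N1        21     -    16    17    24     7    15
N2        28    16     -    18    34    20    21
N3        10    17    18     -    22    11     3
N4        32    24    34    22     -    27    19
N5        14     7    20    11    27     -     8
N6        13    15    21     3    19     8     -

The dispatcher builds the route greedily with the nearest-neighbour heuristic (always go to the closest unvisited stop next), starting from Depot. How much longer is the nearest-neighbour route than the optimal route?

Depot: N3=10, N6=13, N5=14, N1=21, N2=28, N4=32 ⇒ N3
N3: N6=3, N5=11, N1=17, N2=18, N4=22 ⇒ N6
N6: N5=8, N1=15, N4=19, N2=21 ⇒ N5
N5: N1=7, N2=20, N4=27 ⇒ N1
N1: N2=16, N4=24 ⇒ N2
N2: N4=34 ⇒ N4
NN route Depot → N3 → N6 → N5 → N1 → N2 → N4 → Depot costs 110.
Optimal: Depot → N3 → N6 → N4 → N2 → N1 → N5 → Depot costs 103 (by enumerating all 360 distinct tours).
Excess = 110 − 103 = 7.

The nearest-neighbour route is 7 longer than optimal.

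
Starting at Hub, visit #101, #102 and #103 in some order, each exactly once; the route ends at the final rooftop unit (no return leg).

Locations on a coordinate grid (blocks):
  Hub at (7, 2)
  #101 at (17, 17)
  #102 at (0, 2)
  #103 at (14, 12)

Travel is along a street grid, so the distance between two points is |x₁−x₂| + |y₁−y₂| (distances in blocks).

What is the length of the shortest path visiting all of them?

Minimum one-way distance = 39 blocks.

There are 3! = 6 possible orderings.
Hub → #101 → #102 → #103: 25+32+24 = 81
Hub → #101 → #103 → #102: 25+8+24 = 57
Hub → #102 → #101 → #103: 7+32+8 = 47
Hub → #102 → #103 → #101: 7+24+8 = 39
Hub → #103 → #101 → #102: 17+8+32 = 57
Hub → #103 → #102 → #101: 17+24+32 = 73
The minimum is 39.
One shortest path: Hub → #102 → #103 → #101.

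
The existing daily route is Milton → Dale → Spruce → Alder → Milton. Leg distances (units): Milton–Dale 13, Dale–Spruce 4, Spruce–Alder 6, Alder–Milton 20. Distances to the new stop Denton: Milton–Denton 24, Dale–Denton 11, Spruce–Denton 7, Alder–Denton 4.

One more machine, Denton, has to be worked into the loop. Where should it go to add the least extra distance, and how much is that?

+5 — insert Denton between Spruce and Alder.

Insertion cost between consecutive stops i–j is d(i,Denton) + d(Denton,j) − d(i,j):
  between Milton and Dale: 24 + 11 − 13 = 22
  between Dale and Spruce: 11 + 7 − 4 = 14
  between Spruce and Alder: 7 + 4 − 6 = 5
  between Alder and Milton: 4 + 24 − 20 = 8
Cheapest insertion is between Spruce and Alder, adding 5.
New total = 43 + 5 = 48.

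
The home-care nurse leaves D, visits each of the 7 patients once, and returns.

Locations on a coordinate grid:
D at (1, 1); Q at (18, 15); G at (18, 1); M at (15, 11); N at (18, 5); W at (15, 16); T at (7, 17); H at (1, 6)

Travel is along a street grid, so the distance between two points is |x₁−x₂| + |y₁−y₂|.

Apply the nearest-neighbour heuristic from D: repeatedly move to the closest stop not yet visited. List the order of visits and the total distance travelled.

At D the remaining stops are H 5, G 17, N 21, T 22, M 24, W 29, Q 31; go to H.
At H the remaining stops are T 17, N 18, M 19, G 22, W 24, Q 26; go to T.
At T the remaining stops are W 9, Q 13, M 14, N 23, G 27; go to W.
At W the remaining stops are Q 4, M 5, N 14, G 18; go to Q.
At Q the remaining stops are M 7, N 10, G 14; go to M.
At M the remaining stops are N 9, G 13; go to N.
At N the remaining stops are G 4; go to G.
Return G→D: 17.
Total = 5 + 17 + 9 + 4 + 7 + 9 + 4 + 17 = 72.

72 along D → H → T → W → Q → M → N → G → D.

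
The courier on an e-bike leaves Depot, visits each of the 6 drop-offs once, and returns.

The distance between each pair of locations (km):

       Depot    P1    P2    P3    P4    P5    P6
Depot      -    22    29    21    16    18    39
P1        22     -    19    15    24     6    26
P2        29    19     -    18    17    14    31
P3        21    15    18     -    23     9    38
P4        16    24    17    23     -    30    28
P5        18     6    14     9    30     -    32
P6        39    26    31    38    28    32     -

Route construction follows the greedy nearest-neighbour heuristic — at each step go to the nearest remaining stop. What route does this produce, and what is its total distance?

At Depot the remaining stops are P4 16, P5 18, P3 21, P1 22, P2 29, P6 39; go to P4.
At P4 the remaining stops are P2 17, P3 23, P1 24, P6 28, P5 30; go to P2.
At P2 the remaining stops are P5 14, P3 18, P1 19, P6 31; go to P5.
At P5 the remaining stops are P1 6, P3 9, P6 32; go to P1.
At P1 the remaining stops are P3 15, P6 26; go to P3.
At P3 the remaining stops are P6 38; go to P6.
Return P6→Depot: 39.
Total = 16 + 17 + 14 + 6 + 15 + 38 + 39 = 145.

Total distance 145 km via the nearest-neighbour route Depot → P4 → P2 → P5 → P1 → P3 → P6 → Depot.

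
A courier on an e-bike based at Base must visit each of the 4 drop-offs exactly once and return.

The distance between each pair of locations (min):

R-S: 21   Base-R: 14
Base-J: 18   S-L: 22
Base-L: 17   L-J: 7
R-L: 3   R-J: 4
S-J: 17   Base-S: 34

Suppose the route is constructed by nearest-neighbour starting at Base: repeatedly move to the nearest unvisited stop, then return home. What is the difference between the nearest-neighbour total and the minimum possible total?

Base: R=14, L=17, J=18, S=34 ⇒ R
R: L=3, J=4, S=21 ⇒ L
L: J=7, S=22 ⇒ J
J: S=17 ⇒ S
NN route Base → R → L → J → S → Base costs 75.
Optimal: Base → R → L → S → J → Base costs 74 (by enumerating all 12 distinct tours).
Excess = 75 − 74 = 1.

1 min longer than the optimal tour.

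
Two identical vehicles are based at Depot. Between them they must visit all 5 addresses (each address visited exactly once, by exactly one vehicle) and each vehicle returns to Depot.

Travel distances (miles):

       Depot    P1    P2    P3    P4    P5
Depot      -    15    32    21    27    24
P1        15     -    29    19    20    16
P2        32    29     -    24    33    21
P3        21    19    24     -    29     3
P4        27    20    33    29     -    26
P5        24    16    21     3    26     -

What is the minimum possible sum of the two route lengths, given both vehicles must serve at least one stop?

Minimum combined distance: 135 miles.

Try each way of splitting the stops between the two vehicles (each non-empty) and, for each split, find the best tour for each vehicle:
  {P1} + {P2, P3, P4, P5}: 30 + 105 = 135
  {P2} + {P1, P3, P4, P5}: 64 + 85 = 149
  {P1, P2} + {P3, P4, P5}: 76 + 77 = 153
  {P3} + {P1, P2, P4, P5}: 42 + 112 = 154
  {P1, P3} + {P2, P4, P5}: 55 + 105 = 160
  {P2, P3} + {P1, P4, P5}: 77 + 84 = 161
  … (15 splits in total)
Best: vehicle 1 Depot → P1 → Depot = 30; vehicle 2 Depot → P3 → P5 → P2 → P4 → Depot = 105; combined 135.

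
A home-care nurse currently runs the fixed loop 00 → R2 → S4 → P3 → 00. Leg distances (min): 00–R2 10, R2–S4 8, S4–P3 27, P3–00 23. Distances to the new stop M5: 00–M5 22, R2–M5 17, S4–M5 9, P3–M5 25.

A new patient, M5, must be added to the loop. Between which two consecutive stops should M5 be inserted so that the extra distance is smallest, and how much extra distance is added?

Adding 7 min by placing M5 on the S4–P3 leg.

Insertion cost between consecutive stops i–j is d(i,M5) + d(M5,j) − d(i,j):
  between 00 and R2: 22 + 17 − 10 = 29
  between R2 and S4: 17 + 9 − 8 = 18
  between S4 and P3: 9 + 25 − 27 = 7
  between P3 and 00: 25 + 22 − 23 = 24
Cheapest insertion is between S4 and P3, adding 7.
New total = 68 + 7 = 75.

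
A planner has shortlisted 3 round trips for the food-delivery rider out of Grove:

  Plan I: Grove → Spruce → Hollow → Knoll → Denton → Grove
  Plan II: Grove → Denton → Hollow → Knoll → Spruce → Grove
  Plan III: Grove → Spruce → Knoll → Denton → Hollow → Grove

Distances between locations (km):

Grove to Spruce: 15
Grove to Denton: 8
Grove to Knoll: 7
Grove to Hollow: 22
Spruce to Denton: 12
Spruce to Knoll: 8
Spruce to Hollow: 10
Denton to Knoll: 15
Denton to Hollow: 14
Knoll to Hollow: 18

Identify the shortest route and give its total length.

Plan I: 15 + 10 + 18 + 15 + 8 = 66
Plan II: 8 + 14 + 18 + 8 + 15 = 63
Plan III: 15 + 8 + 15 + 14 + 22 = 74

63 km — Plan II is the shortest.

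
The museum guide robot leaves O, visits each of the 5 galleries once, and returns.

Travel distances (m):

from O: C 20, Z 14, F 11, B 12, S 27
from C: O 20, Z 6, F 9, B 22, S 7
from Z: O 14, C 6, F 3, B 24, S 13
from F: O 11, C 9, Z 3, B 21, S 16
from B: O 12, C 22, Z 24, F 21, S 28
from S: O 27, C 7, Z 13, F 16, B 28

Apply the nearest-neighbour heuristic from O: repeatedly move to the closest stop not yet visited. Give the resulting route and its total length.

O → [F:11 / B:12 / Z:14 / C:20 / S:27] → F (11)
F → [Z:3 / C:9 / S:16 / B:21] → Z (3)
Z → [C:6 / S:13 / B:24] → C (6)
C → [S:7 / B:22] → S (7)
S → [B:28] → B (28)
Return B→O: 12.
Total = 11 + 3 + 6 + 7 + 28 + 12 = 67.

67 m along O → F → Z → C → S → B → O.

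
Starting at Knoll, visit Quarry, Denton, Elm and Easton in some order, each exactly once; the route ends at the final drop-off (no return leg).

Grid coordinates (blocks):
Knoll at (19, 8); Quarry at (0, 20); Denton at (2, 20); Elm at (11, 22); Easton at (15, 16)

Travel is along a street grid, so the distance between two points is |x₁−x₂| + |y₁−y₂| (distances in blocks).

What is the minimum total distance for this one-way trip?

There are 4! = 24 possible orderings.
Knoll - Quarry - Denton - Elm - Easton: 31+2+11+10 = 54
Knoll - Quarry - Denton - Easton - Elm: 31+2+17+10 = 60
Knoll - Quarry - Elm - Denton - Easton: 31+13+11+17 = 72
Knoll - Quarry - Elm - Easton - Denton: 31+13+10+17 = 71
Knoll - Quarry - Easton - Denton - Elm: 31+19+17+11 = 78
Knoll - Quarry - Easton - Elm - Denton: 31+19+10+11 = 71
Knoll - Denton - Quarry - Elm - Easton: 29+2+13+10 = 54
Knoll - Denton - Quarry - Easton - Elm: 29+2+19+10 = 60
Knoll - Denton - Elm - Quarry - Easton: 29+11+13+19 = 72
Knoll - Denton - Elm - Easton - Quarry: 29+11+10+19 = 69
Knoll - Denton - Easton - Quarry - Elm: 29+17+19+13 = 78
Knoll - Denton - Easton - Elm - Quarry: 29+17+10+13 = 69
Knoll - Elm - Quarry - Denton - Easton: 22+13+2+17 = 54
Knoll - Elm - Quarry - Easton - Denton: 22+13+19+17 = 71
… (10 more)
Knoll - Easton - Elm - Denton - Quarry: 12+10+11+2 = 35  ← best
The minimum is 35.
One shortest path: Knoll → Easton → Elm → Denton → Quarry.

Shortest open route: 35 blocks.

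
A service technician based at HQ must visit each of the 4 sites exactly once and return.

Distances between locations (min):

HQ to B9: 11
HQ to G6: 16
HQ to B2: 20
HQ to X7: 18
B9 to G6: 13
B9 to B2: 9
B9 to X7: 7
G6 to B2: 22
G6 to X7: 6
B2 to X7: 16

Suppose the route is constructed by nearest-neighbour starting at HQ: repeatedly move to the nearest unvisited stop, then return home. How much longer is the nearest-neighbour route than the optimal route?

From HQ: B9=11, G6=16, X7=18, B2=20 → choose B9 (11).
From B9: X7=7, B2=9, G6=13 → choose X7 (7).
From X7: G6=6, B2=16 → choose G6 (6).
From G6: B2=22 → choose B2 (22).
NN route HQ → B9 → X7 → G6 → B2 → HQ costs 66.
Optimal: HQ → B9 → B2 → X7 → G6 → HQ costs 58 (by enumerating all 12 distinct tours).
Excess = 66 − 58 = 8.

8 min longer than the optimal tour.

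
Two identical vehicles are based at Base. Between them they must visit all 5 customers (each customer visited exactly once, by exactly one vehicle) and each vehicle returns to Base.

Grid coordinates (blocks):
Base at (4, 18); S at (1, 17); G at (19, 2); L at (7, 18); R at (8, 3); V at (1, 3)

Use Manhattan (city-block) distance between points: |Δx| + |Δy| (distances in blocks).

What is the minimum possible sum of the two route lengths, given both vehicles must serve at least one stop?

Try each way of splitting the stops between the two vehicles (each non-empty) and, for each split, find the best tour for each vehicle:
  {S} + {G, L, R, V}: 8 + 68 = 76
  {G} + {S, L, R, V}: 62 + 44 = 106
  {S, G} + {L, R, V}: 68 + 44 = 112
  {L} + {S, G, R, V}: 6 + 68 = 74
  {S, L} + {G, R, V}: 14 + 68 = 82
  {G, L} + {S, R, V}: 62 + 44 = 106
  … (15 splits in total)
Best: vehicle 1 Base → L → Base = 6; vehicle 2 Base → S → V → G → R → Base = 68; combined 74.

Minimum combined distance: 74 blocks.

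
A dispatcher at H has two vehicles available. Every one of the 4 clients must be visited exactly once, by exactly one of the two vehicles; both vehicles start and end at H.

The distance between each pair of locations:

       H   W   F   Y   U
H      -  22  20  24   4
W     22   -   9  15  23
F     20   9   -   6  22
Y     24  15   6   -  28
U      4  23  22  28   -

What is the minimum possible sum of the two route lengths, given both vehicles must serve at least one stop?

There are 2^3 − 1 = 7 ways to divide the 4 stops into two non-empty groups. For each, the best each vehicle can do is its own shortest tour through its group:
  {W} + {F, Y, U}: 44 + 56 = 100
  {F} + {W, Y, U}: 40 + 66 = 106
  {W, F} + {Y, U}: 51 + 56 = 107
  {Y} + {W, F, U}: 48 + 56 = 104
  {W, Y} + {F, U}: 61 + 46 = 107
  {F, Y} + {W, U}: 50 + 49 = 99
  … (7 splits in total)
  {W, F, Y} + {U}: 61 + 8 = 69  ← best
Best: vehicle 1 H → W → F → Y → H = 61; vehicle 2 H → U → H = 8; combined 69.

Minimum combined distance: 69.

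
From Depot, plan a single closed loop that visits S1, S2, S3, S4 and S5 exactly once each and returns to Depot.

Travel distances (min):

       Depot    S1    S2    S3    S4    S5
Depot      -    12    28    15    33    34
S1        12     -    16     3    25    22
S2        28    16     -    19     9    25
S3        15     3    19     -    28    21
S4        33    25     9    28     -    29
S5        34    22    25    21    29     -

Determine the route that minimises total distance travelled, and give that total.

Minimum total distance: 102 min.

Depot-S1-S2-S3-S4-S5-Depot: 12+16+19+28+29+34 = 138
Depot-S1-S2-S3-S5-S4-Depot: 12+16+19+21+29+33 = 130
Depot-S1-S2-S4-S3-S5-Depot: 12+16+9+28+21+34 = 120
Depot-S1-S2-S4-S5-S3-Depot: 12+16+9+29+21+15 = 102
Depot-S1-S2-S5-S3-S4-Depot: 12+16+25+21+28+33 = 135
Depot-S1-S2-S5-S4-S3-Depot: 12+16+25+29+28+15 = 125
Depot-S1-S3-S2-S4-S5-Depot: 12+3+19+9+29+34 = 106
Depot-S1-S3-S2-S5-S4-Depot: 12+3+19+25+29+33 = 121
Depot-S1-S3-S4-S2-S5-Depot: 12+3+28+9+25+34 = 111
Depot-S1-S3-S4-S5-S2-Depot: 12+3+28+29+25+28 = 125
Depot-S1-S3-S5-S2-S4-Depot: 12+3+21+25+9+33 = 103
Depot-S1-S3-S5-S4-S2-Depot: 12+3+21+29+9+28 = 102
Depot-S1-S4-S2-S3-S5-Depot: 12+25+9+19+21+34 = 120
Depot-S1-S4-S2-S5-S3-Depot: 12+25+9+25+21+15 = 107
… (46 more)
The minimum is 102.
One optimal route: Depot → S1 → S2 → S4 → S5 → S3 → Depot (or its reverse).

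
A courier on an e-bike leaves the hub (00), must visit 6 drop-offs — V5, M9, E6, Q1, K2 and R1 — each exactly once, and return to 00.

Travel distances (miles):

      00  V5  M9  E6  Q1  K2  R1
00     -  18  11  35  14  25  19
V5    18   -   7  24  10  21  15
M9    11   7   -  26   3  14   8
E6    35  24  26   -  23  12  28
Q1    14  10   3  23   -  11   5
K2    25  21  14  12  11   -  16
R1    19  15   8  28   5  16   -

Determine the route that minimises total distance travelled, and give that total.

89 miles — the shortest possible round trip.

With 6 stops there are 6!/2 = 360 distinct round trips (a route and its reverse cost the same).
00-V5-M9-E6-Q1-K2-R1-00: 18+7+26+23+11+16+19 = 120
00-V5-M9-E6-Q1-R1-K2-00: 18+7+26+23+5+16+25 = 120
00-V5-M9-E6-K2-Q1-R1-00: 18+7+26+12+11+5+19 = 98
00-V5-M9-E6-K2-R1-Q1-00: 18+7+26+12+16+5+14 = 98
00-V5-M9-E6-R1-Q1-K2-00: 18+7+26+28+5+11+25 = 120
00-V5-M9-E6-R1-K2-Q1-00: 18+7+26+28+16+11+14 = 120
00-V5-M9-Q1-E6-K2-R1-00: 18+7+3+23+12+16+19 = 98
00-V5-M9-Q1-E6-R1-K2-00: 18+7+3+23+28+16+25 = 120
… (352 more)
00-V5-E6-K2-Q1-R1-M9-00: 18+24+12+11+5+8+11 = 89  ← best
The minimum is 89.
One optimal route: 00 → V5 → E6 → K2 → Q1 → R1 → M9 → 00 (or its reverse).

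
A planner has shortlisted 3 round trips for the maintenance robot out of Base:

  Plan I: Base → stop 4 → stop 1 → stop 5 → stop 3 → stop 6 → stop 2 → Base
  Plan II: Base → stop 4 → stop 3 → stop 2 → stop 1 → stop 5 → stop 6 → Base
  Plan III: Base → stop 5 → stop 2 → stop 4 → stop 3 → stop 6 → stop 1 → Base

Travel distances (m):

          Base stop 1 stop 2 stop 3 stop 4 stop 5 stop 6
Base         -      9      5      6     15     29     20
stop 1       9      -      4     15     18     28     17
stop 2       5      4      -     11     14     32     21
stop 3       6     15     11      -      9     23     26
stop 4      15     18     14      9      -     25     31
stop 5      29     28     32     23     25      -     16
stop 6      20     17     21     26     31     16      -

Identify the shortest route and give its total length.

103 m — Plan II is the shortest.

Plan I: 15 + 18 + 28 + 23 + 26 + 21 + 5 = 136
Plan II: 15 + 9 + 11 + 4 + 28 + 16 + 20 = 103
Plan III: 29 + 32 + 14 + 9 + 26 + 17 + 9 = 136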